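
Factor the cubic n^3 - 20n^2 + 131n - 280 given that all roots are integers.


Try integer roots (divisors of -280). n=5: p(5)=0.
Divide out (n - 5): quotient is n^2 - 15n + 56.
Factor the quadratic: (n - 8)(n - 7)
Result: (n - 5)(n - 8)(n - 7)


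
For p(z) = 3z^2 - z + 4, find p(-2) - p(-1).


p(-2) = 18
p(-1) = 8
p(-2) - p(-1) = 18 - 8 = 10


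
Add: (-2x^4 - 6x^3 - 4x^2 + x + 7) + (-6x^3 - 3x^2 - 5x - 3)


Align terms by degree and add:
  -2x^4 - 6x^3 - 4x^2 + x + 7
  -6x^3 - 3x^2 - 5x - 3
= -2x^4 - 12x^3 - 7x^2 - 4x + 4


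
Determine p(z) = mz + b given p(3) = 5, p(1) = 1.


p(z) = mz + b. Using p(3)=5, p(1)=1:
m = (5 - 1)/(3 - 1) = 4/2 = 2
b = 5 - m*(3) = 5 - 6 = -1
p(z) = 2z - 1


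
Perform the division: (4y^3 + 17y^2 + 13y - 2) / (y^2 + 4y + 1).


(4y^3 + 17y^2 + 13y - 2) / (y^2 + 4y + 1)
Step 1: 4y * (y^2 + 4y + 1) = 4y^3 + 16y^2 + 4y; subtract.
Step 2: 1 * (y^2 + 4y + 1) = y^2 + 4y + 1; subtract.
Quotient: 4y + 1, Remainder: 5y - 3


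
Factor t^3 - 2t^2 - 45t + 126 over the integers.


Try integer roots (divisors of 126). t=3: p(3)=0.
Divide out (t - 3): quotient is t^2 + t - 42.
Factor the quadratic: (t + 7)(t - 6)
Result: (t - 3)(t + 7)(t - 6)


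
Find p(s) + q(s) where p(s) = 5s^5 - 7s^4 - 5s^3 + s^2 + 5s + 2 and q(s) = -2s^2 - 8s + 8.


Align terms by degree and add:
  5s^5 - 7s^4 - 5s^3 + s^2 + 5s + 2
  -2s^2 - 8s + 8
= 5s^5 - 7s^4 - 5s^3 - s^2 - 3s + 10


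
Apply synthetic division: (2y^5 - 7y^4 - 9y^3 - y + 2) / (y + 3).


Synthetic division with c = -3. Coefficients: 2, -7, -9, 0, -1, 2
Bring down 2.
  2 * -3 = -6; -6 - 7 = -13
  -13 * -3 = 39; 39 - 9 = 30
  30 * -3 = -90; -90 + 0 = -90
  -90 * -3 = 270; 270 - 1 = 269
  269 * -3 = -807; -807 + 2 = -805
Quotient: 2y^4 - 13y^3 + 30y^2 - 90y + 269, Remainder: -805


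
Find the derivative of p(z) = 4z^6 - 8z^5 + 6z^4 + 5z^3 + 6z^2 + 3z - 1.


Apply the power rule term by term:
  d/dz(4z^6) = 24z^5
  d/dz(-8z^5) = -40z^4
  d/dz(6z^4) = 24z^3
  d/dz(5z^3) = 15z^2
  d/dz(6z^2) = 12z
  d/dz(3z) = 3
  d/dz(-1) = 0
p'(z) = 24z^5 - 40z^4 + 24z^3 + 15z^2 + 12z + 3


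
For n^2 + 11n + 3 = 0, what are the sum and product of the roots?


For an^2+bn+c=0: sum = -b/a, product = c/a.
a=1, b=11, c=3
Sum = -(11)/1 = -11
Product = (3)/1 = 3


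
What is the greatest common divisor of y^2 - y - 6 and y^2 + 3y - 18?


Factor each:
  y^2 - y - 6 = (y - 3)(y + 2)
  y^2 + 3y - 18 = (y - 3)(y + 6)
Common monic factor: y - 3


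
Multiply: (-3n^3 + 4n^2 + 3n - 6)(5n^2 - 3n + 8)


Distribute each term of the first polynomial:
  (-3n^3)(5n^2 - 3n + 8) = -15n^5 + 9n^4 - 24n^3
  (4n^2)(5n^2 - 3n + 8) = 20n^4 - 12n^3 + 32n^2
  (3n)(5n^2 - 3n + 8) = 15n^3 - 9n^2 + 24n
  (-6)(5n^2 - 3n + 8) = -30n^2 + 18n - 48
Sum: -15n^5 + 29n^4 - 21n^3 - 7n^2 + 42n - 48


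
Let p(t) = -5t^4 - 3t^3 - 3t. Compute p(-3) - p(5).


p(-3) = -315
p(5) = -3515
p(-3) - p(5) = -315 + 3515 = 3200


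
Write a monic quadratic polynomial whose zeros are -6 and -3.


p(u) = (u + 6)(u + 3)
Expand: u^2 + 9u + 18


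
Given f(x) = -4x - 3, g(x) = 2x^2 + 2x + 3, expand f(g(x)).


Substitute g(x) into f:
f(g(x)) = -4*(2x^2 + 2x + 3) + (-3)
Expand and combine: -8x^2 - 8x - 15


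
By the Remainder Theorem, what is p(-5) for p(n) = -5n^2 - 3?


By the Remainder Theorem, the remainder equals p(-5):
  -5*(-5)^2 = -125
  0*(-5)^1 = 0
  constant: -3
Sum: -125 + 0 - 3 = -128


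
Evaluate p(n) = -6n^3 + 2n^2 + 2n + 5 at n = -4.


Using direct substitution:
  -6 * (-4)^3 = 384
  2 * (-4)^2 = 32
  2 * (-4)^1 = -8
  constant: 5
Sum = 384 + 32 - 8 + 5 = 413


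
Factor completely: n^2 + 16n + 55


Roots satisfy r1 + r2 = -b/a = -16 and r1*r2 = c/a = 55.
So r1 = -11, r2 = -5.
n^2 + 16n + 55 = (n - r1)(n - r2) = (n + 11)(n + 5)


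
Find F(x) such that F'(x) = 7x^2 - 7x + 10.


Reverse power rule on each term:
  ∫ 7x^2 dx = (7/3)x^3
  ∫ -7x dx = -(7/2)x^2
  ∫ 10 dx = 10x
F(x) = (7/3)x^3 - (7/2)x^2 + 10x + C


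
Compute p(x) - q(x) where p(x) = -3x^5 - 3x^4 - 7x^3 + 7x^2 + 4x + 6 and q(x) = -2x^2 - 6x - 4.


Distribute the minus sign:
  (-3x^5 - 3x^4 - 7x^3 + 7x^2 + 4x + 6)
- (-2x^2 - 6x - 4)
Negate second polynomial: 2x^2 + 6x + 4
Add: -3x^5 - 3x^4 - 7x^3 + 9x^2 + 10x + 10


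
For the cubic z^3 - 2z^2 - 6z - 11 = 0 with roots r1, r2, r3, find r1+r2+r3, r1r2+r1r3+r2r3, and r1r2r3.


Monic cubic z^3+bz^2+cz+d=0: sum=-b, pairwise sum=c, product=-d.
b=-2, c=-6, d=-11
r1+r2+r3 = 2
r1r2+r1r3+r2r3 = -6
r1r2r3 = 11


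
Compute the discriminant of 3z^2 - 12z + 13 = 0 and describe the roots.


D = b^2 - 4ac = (-12)^2 - 4(3)(13) = 144 - 156 = -12
Since D < 0: two complex conjugate roots (no real roots)


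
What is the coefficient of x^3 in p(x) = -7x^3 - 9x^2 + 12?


Read off the coefficient of x^3: -7


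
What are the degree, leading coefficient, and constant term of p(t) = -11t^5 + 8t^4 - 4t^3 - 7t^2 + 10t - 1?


Highest power of t is 5, with coefficient -11. Constant term is -1.
Degree = 5, leading coefficient = -11, constant term = -1


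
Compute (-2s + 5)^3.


Expand (-2s + 5)^3 by repeated multiplication:
  (-2s + 5)^2 = 4s^2 - 20s + 25
= -8s^3 + 60s^2 - 150s + 125


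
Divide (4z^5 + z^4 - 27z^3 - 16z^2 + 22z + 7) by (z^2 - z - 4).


(4z^5 + z^4 - 27z^3 - 16z^2 + 22z + 7) / (z^2 - z - 4)
Step 1: 4z^3 * (z^2 - z - 4) = 4z^5 - 4z^4 - 16z^3; subtract.
Step 2: 5z^2 * (z^2 - z - 4) = 5z^4 - 5z^3 - 20z^2; subtract.
Step 3: -6z * (z^2 - z - 4) = -6z^3 + 6z^2 + 24z; subtract.
Step 4: -2 * (z^2 - z - 4) = -2z^2 + 2z + 8; subtract.
Quotient: 4z^3 + 5z^2 - 6z - 2, Remainder: -4z - 1


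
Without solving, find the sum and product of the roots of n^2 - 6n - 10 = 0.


For an^2+bn+c=0: sum = -b/a, product = c/a.
a=1, b=-6, c=-10
Sum = -(-6)/1 = 6
Product = (-10)/1 = -10


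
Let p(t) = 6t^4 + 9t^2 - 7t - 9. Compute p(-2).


Using direct substitution:
  6 * (-2)^4 = 96
  0 * (-2)^3 = 0
  9 * (-2)^2 = 36
  -7 * (-2)^1 = 14
  constant: -9
Sum = 96 + 0 + 36 + 14 - 9 = 137


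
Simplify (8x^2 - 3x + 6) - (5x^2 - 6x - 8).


Distribute the minus sign:
  (8x^2 - 3x + 6)
- (5x^2 - 6x - 8)
Negate second polynomial: -5x^2 + 6x + 8
Add: 3x^2 + 3x + 14


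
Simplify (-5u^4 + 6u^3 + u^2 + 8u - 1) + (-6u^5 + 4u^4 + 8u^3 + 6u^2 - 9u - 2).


Align terms by degree and add:
  -5u^4 + 6u^3 + u^2 + 8u - 1
  -6u^5 + 4u^4 + 8u^3 + 6u^2 - 9u - 2
= -6u^5 - u^4 + 14u^3 + 7u^2 - u - 3


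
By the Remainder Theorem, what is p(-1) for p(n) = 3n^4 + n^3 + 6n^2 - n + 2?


By the Remainder Theorem, the remainder equals p(-1):
  3*(-1)^4 = 3
  1*(-1)^3 = -1
  6*(-1)^2 = 6
  -1*(-1)^1 = 1
  constant: 2
Sum: 3 - 1 + 6 + 1 + 2 = 11


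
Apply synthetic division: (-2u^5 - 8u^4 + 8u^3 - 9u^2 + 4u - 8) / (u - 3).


Synthetic division with c = 3. Coefficients: -2, -8, 8, -9, 4, -8
Bring down -2.
  -2 * 3 = -6; -6 - 8 = -14
  -14 * 3 = -42; -42 + 8 = -34
  -34 * 3 = -102; -102 - 9 = -111
  -111 * 3 = -333; -333 + 4 = -329
  -329 * 3 = -987; -987 - 8 = -995
Quotient: -2u^4 - 14u^3 - 34u^2 - 111u - 329, Remainder: -995


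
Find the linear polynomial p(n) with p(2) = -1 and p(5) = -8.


p(n) = mn + b. Using p(2)=-1, p(5)=-8:
m = (-1 + 8)/(2 - 5) = 7/-3 = -7/3
b = -1 - m*(2) = -1 + 14/3 = 11/3
p(n) = -(7/3)n + (11/3)


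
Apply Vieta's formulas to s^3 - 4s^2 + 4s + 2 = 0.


Monic cubic s^3+bs^2+cs+d=0: sum=-b, pairwise sum=c, product=-d.
b=-4, c=4, d=2
r1+r2+r3 = 4
r1r2+r1r3+r2r3 = 4
r1r2r3 = -2


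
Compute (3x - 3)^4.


Expand (3x - 3)^4 by repeated multiplication:
  (3x - 3)^2 = 9x^2 - 18x + 9
  (3x - 3)^3 = 27x^3 - 81x^2 + 81x - 27
= 81x^4 - 324x^3 + 486x^2 - 324x + 81


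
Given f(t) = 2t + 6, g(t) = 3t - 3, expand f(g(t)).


Substitute g(t) into f:
f(g(t)) = 2*(3t - 3) + 6
Expand and combine: 6t


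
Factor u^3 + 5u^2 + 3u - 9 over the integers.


Try integer roots (divisors of -9). u=-3: p(-3)=0.
Divide out (u + 3): quotient is u^2 + 2u - 3.
Factor the quadratic: (u + 3)(u - 1)
Result: (u + 3)(u + 3)(u - 1)


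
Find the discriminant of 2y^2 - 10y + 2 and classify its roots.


D = b^2 - 4ac = (-10)^2 - 4(2)(2) = 100 - 16 = 84
Since D > 0: two distinct irrational roots


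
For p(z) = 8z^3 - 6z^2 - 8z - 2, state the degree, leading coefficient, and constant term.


Highest power of z is 3, with coefficient 8. Constant term is -2.
Degree = 3, leading coefficient = 8, constant term = -2


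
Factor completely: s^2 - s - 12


Roots satisfy r1 + r2 = -b/a = 1 and r1*r2 = c/a = -12.
So r1 = -3, r2 = 4.
s^2 - s - 12 = (s - r1)(s - r2) = (s + 3)(s - 4)


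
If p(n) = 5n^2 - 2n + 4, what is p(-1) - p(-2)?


p(-1) = 11
p(-2) = 28
p(-1) - p(-2) = 11 - 28 = -17


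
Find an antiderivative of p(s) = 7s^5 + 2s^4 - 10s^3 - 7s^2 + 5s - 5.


Reverse power rule on each term:
  ∫ 7s^5 ds = (7/6)s^6
  ∫ 2s^4 ds = (2/5)s^5
  ∫ -10s^3 ds = -(5/2)s^4
  ∫ -7s^2 ds = -(7/3)s^3
  ∫ 5s ds = (5/2)s^2
  ∫ -5 ds = -5s
F(s) = (7/6)s^6 + (2/5)s^5 - (5/2)s^4 - (7/3)s^3 + (5/2)s^2 - 5s + C


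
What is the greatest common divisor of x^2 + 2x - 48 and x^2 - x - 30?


Factor each:
  x^2 + 2x - 48 = (x - 6)(x + 8)
  x^2 - x - 30 = (x - 6)(x + 5)
Common monic factor: x - 6


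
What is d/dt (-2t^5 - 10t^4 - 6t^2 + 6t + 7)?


Apply the power rule term by term:
  d/dt(-2t^5) = -10t^4
  d/dt(-10t^4) = -40t^3
  d/dt(-6t^2) = -12t
  d/dt(6t) = 6
  d/dt(7) = 0
p'(t) = -10t^4 - 40t^3 - 12t + 6


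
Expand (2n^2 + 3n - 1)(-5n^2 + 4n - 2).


Distribute each term of the first polynomial:
  (2n^2)(-5n^2 + 4n - 2) = -10n^4 + 8n^3 - 4n^2
  (3n)(-5n^2 + 4n - 2) = -15n^3 + 12n^2 - 6n
  (-1)(-5n^2 + 4n - 2) = 5n^2 - 4n + 2
Sum: -10n^4 - 7n^3 + 13n^2 - 10n + 2


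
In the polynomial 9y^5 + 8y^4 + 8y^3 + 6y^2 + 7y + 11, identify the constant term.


Read off the constant term: 11


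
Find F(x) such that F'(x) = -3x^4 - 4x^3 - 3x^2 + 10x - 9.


Reverse power rule on each term:
  ∫ -3x^4 dx = -(3/5)x^5
  ∫ -4x^3 dx = -x^4
  ∫ -3x^2 dx = -x^3
  ∫ 10x dx = 5x^2
  ∫ -9 dx = -9x
F(x) = -(3/5)x^5 - x^4 - x^3 + 5x^2 - 9x + C


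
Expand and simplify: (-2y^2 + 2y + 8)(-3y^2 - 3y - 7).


Distribute each term of the first polynomial:
  (-2y^2)(-3y^2 - 3y - 7) = 6y^4 + 6y^3 + 14y^2
  (2y)(-3y^2 - 3y - 7) = -6y^3 - 6y^2 - 14y
  (8)(-3y^2 - 3y - 7) = -24y^2 - 24y - 56
Sum: 6y^4 - 16y^2 - 38y - 56


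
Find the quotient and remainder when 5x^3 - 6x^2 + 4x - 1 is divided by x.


(5x^3 - 6x^2 + 4x - 1) / (x)
Step 1: 5x^2 * (x) = 5x^3; subtract.
Step 2: -6x * (x) = -6x^2; subtract.
Step 3: 4 * (x) = 4x; subtract.
Quotient: 5x^2 - 6x + 4, Remainder: -1


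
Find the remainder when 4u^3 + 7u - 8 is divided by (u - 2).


By the Remainder Theorem, the remainder equals p(2):
  4*(2)^3 = 32
  0*(2)^2 = 0
  7*(2)^1 = 14
  constant: -8
Sum: 32 + 0 + 14 - 8 = 38


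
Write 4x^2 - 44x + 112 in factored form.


Roots satisfy r1 + r2 = -b/a = 11 and r1*r2 = c/a = 28.
So r1 = 4, r2 = 7.
4x^2 - 44x + 112 = 4(x - r1)(x - r2) = 4(x - 4)(x - 7)


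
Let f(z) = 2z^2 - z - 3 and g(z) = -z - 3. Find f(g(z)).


Substitute g(z) into f:
f(g(z)) = 2*(-z - 3)^2 + (-1)*(-z - 3) + (-3)
(-z - 3)^2 = z^2 + 6z + 9
Expand and combine: 2z^2 + 13z + 18


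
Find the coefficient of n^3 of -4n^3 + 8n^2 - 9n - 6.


Read off the coefficient of n^3: -4


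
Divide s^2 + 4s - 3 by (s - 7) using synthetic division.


Synthetic division with c = 7. Coefficients: 1, 4, -3
Bring down 1.
  1 * 7 = 7; 7 + 4 = 11
  11 * 7 = 77; 77 - 3 = 74
Quotient: s + 11, Remainder: 74


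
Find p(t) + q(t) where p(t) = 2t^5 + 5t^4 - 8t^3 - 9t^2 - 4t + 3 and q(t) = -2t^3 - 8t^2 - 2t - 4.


Align terms by degree and add:
  2t^5 + 5t^4 - 8t^3 - 9t^2 - 4t + 3
  -2t^3 - 8t^2 - 2t - 4
= 2t^5 + 5t^4 - 10t^3 - 17t^2 - 6t - 1


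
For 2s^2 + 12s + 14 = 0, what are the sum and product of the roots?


For as^2+bs+c=0: sum = -b/a, product = c/a.
a=2, b=12, c=14
Sum = -(12)/2 = -6
Product = (14)/2 = 7


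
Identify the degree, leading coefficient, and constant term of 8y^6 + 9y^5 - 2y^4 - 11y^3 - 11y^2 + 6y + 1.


Highest power of y is 6, with coefficient 8. Constant term is 1.
Degree = 6, leading coefficient = 8, constant term = 1


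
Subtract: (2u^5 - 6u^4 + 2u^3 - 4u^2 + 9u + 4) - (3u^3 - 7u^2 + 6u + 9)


Distribute the minus sign:
  (2u^5 - 6u^4 + 2u^3 - 4u^2 + 9u + 4)
- (3u^3 - 7u^2 + 6u + 9)
Negate second polynomial: -3u^3 + 7u^2 - 6u - 9
Add: 2u^5 - 6u^4 - u^3 + 3u^2 + 3u - 5


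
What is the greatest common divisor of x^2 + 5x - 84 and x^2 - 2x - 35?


Factor each:
  x^2 + 5x - 84 = (x - 7)(x + 12)
  x^2 - 2x - 35 = (x - 7)(x + 5)
Common monic factor: x - 7


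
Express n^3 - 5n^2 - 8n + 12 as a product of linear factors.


Try integer roots (divisors of 12). n=1: p(1)=0.
Divide out (n - 1): quotient is n^2 - 4n - 12.
Factor the quadratic: (n - 6)(n + 2)
Result: (n - 1)(n - 6)(n + 2)


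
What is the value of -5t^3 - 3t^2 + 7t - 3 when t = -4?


Using direct substitution:
  -5 * (-4)^3 = 320
  -3 * (-4)^2 = -48
  7 * (-4)^1 = -28
  constant: -3
Sum = 320 - 48 - 28 - 3 = 241


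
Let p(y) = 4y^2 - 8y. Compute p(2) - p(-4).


p(2) = 0
p(-4) = 96
p(2) - p(-4) = 0 - 96 = -96


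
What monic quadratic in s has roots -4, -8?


p(s) = (s + 4)(s + 8)
Expand: s^2 + 12s + 32


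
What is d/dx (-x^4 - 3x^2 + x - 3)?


Apply the power rule term by term:
  d/dx(-x^4) = -4x^3
  d/dx(-3x^2) = -6x
  d/dx(x) = 1
  d/dx(-3) = 0
p'(x) = -4x^3 - 6x + 1


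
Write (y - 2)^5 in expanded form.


Expand (y - 2)^5 by repeated multiplication:
  (y - 2)^2 = y^2 - 4y + 4
  (y - 2)^3 = y^3 - 6y^2 + 12y - 8
  (y - 2)^4 = y^4 - 8y^3 + 24y^2 - 32y + 16
= y^5 - 10y^4 + 40y^3 - 80y^2 + 80y - 32


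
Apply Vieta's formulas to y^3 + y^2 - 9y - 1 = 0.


Monic cubic y^3+by^2+cy+d=0: sum=-b, pairwise sum=c, product=-d.
b=1, c=-9, d=-1
r1+r2+r3 = -1
r1r2+r1r3+r2r3 = -9
r1r2r3 = 1


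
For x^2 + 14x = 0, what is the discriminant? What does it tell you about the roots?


D = b^2 - 4ac = (14)^2 - 4(1)(0) = 196 = 196
Since D > 0: two distinct rational roots


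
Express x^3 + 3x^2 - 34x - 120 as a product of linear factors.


Try integer roots (divisors of -120). x=-4: p(-4)=0.
Divide out (x + 4): quotient is x^2 - x - 30.
Factor the quadratic: (x + 5)(x - 6)
Result: (x + 4)(x + 5)(x - 6)


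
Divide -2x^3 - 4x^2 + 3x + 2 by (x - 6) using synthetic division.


Synthetic division with c = 6. Coefficients: -2, -4, 3, 2
Bring down -2.
  -2 * 6 = -12; -12 - 4 = -16
  -16 * 6 = -96; -96 + 3 = -93
  -93 * 6 = -558; -558 + 2 = -556
Quotient: -2x^2 - 16x - 93, Remainder: -556


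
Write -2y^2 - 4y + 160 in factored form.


Roots satisfy r1 + r2 = -b/a = -2 and r1*r2 = c/a = -80.
So r1 = 8, r2 = -10.
-2y^2 - 4y + 160 = -2(y - r1)(y - r2) = -2(y - 8)(y + 10)


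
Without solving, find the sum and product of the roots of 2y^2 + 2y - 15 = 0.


For ay^2+by+c=0: sum = -b/a, product = c/a.
a=2, b=2, c=-15
Sum = -(2)/2 = -1
Product = (-15)/2 = -15/2


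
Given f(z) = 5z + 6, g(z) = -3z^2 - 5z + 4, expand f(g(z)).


Substitute g(z) into f:
f(g(z)) = 5*(-3z^2 - 5z + 4) + 6
Expand and combine: -15z^2 - 25z + 26


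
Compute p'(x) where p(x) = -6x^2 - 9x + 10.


Apply the power rule term by term:
  d/dx(-6x^2) = -12x
  d/dx(-9x) = -9
  d/dx(10) = 0
p'(x) = -12x - 9


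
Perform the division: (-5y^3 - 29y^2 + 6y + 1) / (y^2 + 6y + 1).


(-5y^3 - 29y^2 + 6y + 1) / (y^2 + 6y + 1)
Step 1: -5y * (y^2 + 6y + 1) = -5y^3 - 30y^2 - 5y; subtract.
Step 2: 1 * (y^2 + 6y + 1) = y^2 + 6y + 1; subtract.
Quotient: -5y + 1, Remainder: 5y


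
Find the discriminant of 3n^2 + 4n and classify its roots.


D = b^2 - 4ac = (4)^2 - 4(3)(0) = 16 = 16
Since D > 0: two distinct rational roots


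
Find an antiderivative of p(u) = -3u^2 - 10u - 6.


Reverse power rule on each term:
  ∫ -3u^2 du = -u^3
  ∫ -10u du = -5u^2
  ∫ -6 du = -6u
F(u) = -u^3 - 5u^2 - 6u + C


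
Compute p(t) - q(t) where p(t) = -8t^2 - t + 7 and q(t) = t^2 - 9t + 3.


Distribute the minus sign:
  (-8t^2 - t + 7)
- (t^2 - 9t + 3)
Negate second polynomial: -t^2 + 9t - 3
Add: -9t^2 + 8t + 4


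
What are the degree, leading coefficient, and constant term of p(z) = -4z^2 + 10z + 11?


Highest power of z is 2, with coefficient -4. Constant term is 11.
Degree = 2, leading coefficient = -4, constant term = 11


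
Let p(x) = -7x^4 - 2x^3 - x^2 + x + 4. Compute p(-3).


Using direct substitution:
  -7 * (-3)^4 = -567
  -2 * (-3)^3 = 54
  -1 * (-3)^2 = -9
  1 * (-3)^1 = -3
  constant: 4
Sum = -567 + 54 - 9 - 3 + 4 = -521


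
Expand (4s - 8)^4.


Expand (4s - 8)^4 by repeated multiplication:
  (4s - 8)^2 = 16s^2 - 64s + 64
  (4s - 8)^3 = 64s^3 - 384s^2 + 768s - 512
= 256s^4 - 2048s^3 + 6144s^2 - 8192s + 4096


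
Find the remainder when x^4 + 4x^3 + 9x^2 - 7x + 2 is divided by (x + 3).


By the Remainder Theorem, the remainder equals p(-3):
  1*(-3)^4 = 81
  4*(-3)^3 = -108
  9*(-3)^2 = 81
  -7*(-3)^1 = 21
  constant: 2
Sum: 81 - 108 + 81 + 21 + 2 = 77


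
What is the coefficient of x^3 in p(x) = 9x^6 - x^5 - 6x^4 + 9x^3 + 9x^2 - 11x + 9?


Read off the coefficient of x^3: 9


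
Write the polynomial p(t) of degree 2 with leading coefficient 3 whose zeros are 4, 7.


p(t) = 3(t - 4)(t - 7)
Expand: 3t^2 - 33t + 84


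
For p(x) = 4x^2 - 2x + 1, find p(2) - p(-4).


p(2) = 13
p(-4) = 73
p(2) - p(-4) = 13 - 73 = -60


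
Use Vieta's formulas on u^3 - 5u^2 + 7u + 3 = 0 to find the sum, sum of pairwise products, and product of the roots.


Monic cubic u^3+bu^2+cu+d=0: sum=-b, pairwise sum=c, product=-d.
b=-5, c=7, d=3
r1+r2+r3 = 5
r1r2+r1r3+r2r3 = 7
r1r2r3 = -3


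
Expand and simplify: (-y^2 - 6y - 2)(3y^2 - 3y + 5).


Distribute each term of the first polynomial:
  (-y^2)(3y^2 - 3y + 5) = -3y^4 + 3y^3 - 5y^2
  (-6y)(3y^2 - 3y + 5) = -18y^3 + 18y^2 - 30y
  (-2)(3y^2 - 3y + 5) = -6y^2 + 6y - 10
Sum: -3y^4 - 15y^3 + 7y^2 - 24y - 10


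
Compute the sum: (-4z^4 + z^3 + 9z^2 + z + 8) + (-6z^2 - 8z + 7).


Align terms by degree and add:
  -4z^4 + z^3 + 9z^2 + z + 8
  -6z^2 - 8z + 7
= -4z^4 + z^3 + 3z^2 - 7z + 15


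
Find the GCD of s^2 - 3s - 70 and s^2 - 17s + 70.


Factor each:
  s^2 - 3s - 70 = (s - 10)(s + 7)
  s^2 - 17s + 70 = (s - 10)(s - 7)
Common monic factor: s - 10


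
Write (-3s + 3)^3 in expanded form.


Expand (-3s + 3)^3 by repeated multiplication:
  (-3s + 3)^2 = 9s^2 - 18s + 9
= -27s^3 + 81s^2 - 81s + 27


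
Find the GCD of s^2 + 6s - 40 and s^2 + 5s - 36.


Factor each:
  s^2 + 6s - 40 = (s - 4)(s + 10)
  s^2 + 5s - 36 = (s - 4)(s + 9)
Common monic factor: s - 4


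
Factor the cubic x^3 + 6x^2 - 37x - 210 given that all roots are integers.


Try integer roots (divisors of -210). x=-7: p(-7)=0.
Divide out (x + 7): quotient is x^2 - x - 30.
Factor the quadratic: (x - 6)(x + 5)
Result: (x + 7)(x - 6)(x + 5)


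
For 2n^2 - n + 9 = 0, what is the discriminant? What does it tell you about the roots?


D = b^2 - 4ac = (-1)^2 - 4(2)(9) = 1 - 72 = -71
Since D < 0: two complex conjugate roots (no real roots)


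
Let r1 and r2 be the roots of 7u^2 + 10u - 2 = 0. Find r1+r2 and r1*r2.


For au^2+bu+c=0: sum = -b/a, product = c/a.
a=7, b=10, c=-2
Sum = -(10)/7 = -10/7
Product = (-2)/7 = -2/7


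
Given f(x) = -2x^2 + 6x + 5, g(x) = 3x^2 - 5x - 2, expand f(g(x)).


Substitute g(x) into f:
f(g(x)) = -2*(3x^2 - 5x - 2)^2 + 6*(3x^2 - 5x - 2) + 5
(3x^2 - 5x - 2)^2 = 9x^4 - 30x^3 + 13x^2 + 20x + 4
Expand and combine: -18x^4 + 60x^3 - 8x^2 - 70x - 15


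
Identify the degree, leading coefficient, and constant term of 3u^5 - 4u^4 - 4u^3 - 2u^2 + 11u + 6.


Highest power of u is 5, with coefficient 3. Constant term is 6.
Degree = 5, leading coefficient = 3, constant term = 6


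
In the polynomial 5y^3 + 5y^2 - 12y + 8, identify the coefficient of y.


Read off the coefficient of y: -12


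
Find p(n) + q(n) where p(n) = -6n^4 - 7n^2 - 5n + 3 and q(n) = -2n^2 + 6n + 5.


Align terms by degree and add:
  -6n^4 - 7n^2 - 5n + 3
  -2n^2 + 6n + 5
= -6n^4 - 9n^2 + n + 8


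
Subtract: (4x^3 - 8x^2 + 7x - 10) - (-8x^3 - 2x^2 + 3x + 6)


Distribute the minus sign:
  (4x^3 - 8x^2 + 7x - 10)
- (-8x^3 - 2x^2 + 3x + 6)
Negate second polynomial: 8x^3 + 2x^2 - 3x - 6
Add: 12x^3 - 6x^2 + 4x - 16


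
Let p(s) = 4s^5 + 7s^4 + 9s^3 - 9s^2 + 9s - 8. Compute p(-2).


Using direct substitution:
  4 * (-2)^5 = -128
  7 * (-2)^4 = 112
  9 * (-2)^3 = -72
  -9 * (-2)^2 = -36
  9 * (-2)^1 = -18
  constant: -8
Sum = -128 + 112 - 72 - 36 - 18 - 8 = -150


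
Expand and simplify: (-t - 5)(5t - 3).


Distribute each term of the first polynomial:
  (-t)(5t - 3) = -5t^2 + 3t
  (-5)(5t - 3) = -25t + 15
Sum: -5t^2 - 22t + 15


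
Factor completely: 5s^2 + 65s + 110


Roots satisfy r1 + r2 = -b/a = -13 and r1*r2 = c/a = 22.
So r1 = -11, r2 = -2.
5s^2 + 65s + 110 = 5(s - r1)(s - r2) = 5(s + 11)(s + 2)


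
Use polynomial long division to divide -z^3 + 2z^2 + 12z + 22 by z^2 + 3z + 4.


(-z^3 + 2z^2 + 12z + 22) / (z^2 + 3z + 4)
Step 1: -z * (z^2 + 3z + 4) = -z^3 - 3z^2 - 4z; subtract.
Step 2: 5 * (z^2 + 3z + 4) = 5z^2 + 15z + 20; subtract.
Quotient: -z + 5, Remainder: z + 2


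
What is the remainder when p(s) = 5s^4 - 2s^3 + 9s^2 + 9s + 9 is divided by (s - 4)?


By the Remainder Theorem, the remainder equals p(4):
  5*(4)^4 = 1280
  -2*(4)^3 = -128
  9*(4)^2 = 144
  9*(4)^1 = 36
  constant: 9
Sum: 1280 - 128 + 144 + 36 + 9 = 1341


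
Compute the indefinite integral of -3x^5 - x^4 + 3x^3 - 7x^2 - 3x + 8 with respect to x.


Reverse power rule on each term:
  ∫ -3x^5 dx = -(1/2)x^6
  ∫ -x^4 dx = -(1/5)x^5
  ∫ 3x^3 dx = (3/4)x^4
  ∫ -7x^2 dx = -(7/3)x^3
  ∫ -3x dx = -(3/2)x^2
  ∫ 8 dx = 8x
F(x) = -(1/2)x^6 - (1/5)x^5 + (3/4)x^4 - (7/3)x^3 - (3/2)x^2 + 8x + C


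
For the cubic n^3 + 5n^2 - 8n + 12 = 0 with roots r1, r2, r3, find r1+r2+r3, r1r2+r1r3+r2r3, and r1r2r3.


Monic cubic n^3+bn^2+cn+d=0: sum=-b, pairwise sum=c, product=-d.
b=5, c=-8, d=12
r1+r2+r3 = -5
r1r2+r1r3+r2r3 = -8
r1r2r3 = -12


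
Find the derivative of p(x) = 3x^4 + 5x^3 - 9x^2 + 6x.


Apply the power rule term by term:
  d/dx(3x^4) = 12x^3
  d/dx(5x^3) = 15x^2
  d/dx(-9x^2) = -18x
  d/dx(6x) = 6
p'(x) = 12x^3 + 15x^2 - 18x + 6


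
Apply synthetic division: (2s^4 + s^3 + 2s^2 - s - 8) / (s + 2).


Synthetic division with c = -2. Coefficients: 2, 1, 2, -1, -8
Bring down 2.
  2 * -2 = -4; -4 + 1 = -3
  -3 * -2 = 6; 6 + 2 = 8
  8 * -2 = -16; -16 - 1 = -17
  -17 * -2 = 34; 34 - 8 = 26
Quotient: 2s^3 - 3s^2 + 8s - 17, Remainder: 26


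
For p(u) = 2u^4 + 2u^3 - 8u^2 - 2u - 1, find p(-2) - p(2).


p(-2) = -13
p(2) = 11
p(-2) - p(2) = -13 - 11 = -24


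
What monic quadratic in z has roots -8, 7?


p(z) = (z + 8)(z - 7)
Expand: z^2 + z - 56


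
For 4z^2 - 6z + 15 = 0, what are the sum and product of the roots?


For az^2+bz+c=0: sum = -b/a, product = c/a.
a=4, b=-6, c=15
Sum = -(-6)/4 = 3/2
Product = (15)/4 = 15/4


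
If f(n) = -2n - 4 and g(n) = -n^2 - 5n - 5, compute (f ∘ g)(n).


Substitute g(n) into f:
f(g(n)) = -2*(-n^2 - 5n - 5) + (-4)
Expand and combine: 2n^2 + 10n + 6


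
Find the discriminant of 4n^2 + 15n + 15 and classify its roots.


D = b^2 - 4ac = (15)^2 - 4(4)(15) = 225 - 240 = -15
Since D < 0: two complex conjugate roots (no real roots)


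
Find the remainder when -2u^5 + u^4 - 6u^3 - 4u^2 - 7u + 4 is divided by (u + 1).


By the Remainder Theorem, the remainder equals p(-1):
  -2*(-1)^5 = 2
  1*(-1)^4 = 1
  -6*(-1)^3 = 6
  -4*(-1)^2 = -4
  -7*(-1)^1 = 7
  constant: 4
Sum: 2 + 1 + 6 - 4 + 7 + 4 = 16


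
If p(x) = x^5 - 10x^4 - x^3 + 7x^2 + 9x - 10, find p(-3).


Using direct substitution:
  1 * (-3)^5 = -243
  -10 * (-3)^4 = -810
  -1 * (-3)^3 = 27
  7 * (-3)^2 = 63
  9 * (-3)^1 = -27
  constant: -10
Sum = -243 - 810 + 27 + 63 - 27 - 10 = -1000


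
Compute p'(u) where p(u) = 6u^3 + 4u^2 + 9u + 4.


Apply the power rule term by term:
  d/du(6u^3) = 18u^2
  d/du(4u^2) = 8u
  d/du(9u) = 9
  d/du(4) = 0
p'(u) = 18u^2 + 8u + 9


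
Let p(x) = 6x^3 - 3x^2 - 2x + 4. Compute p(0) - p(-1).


p(0) = 4
p(-1) = -3
p(0) - p(-1) = 4 + 3 = 7


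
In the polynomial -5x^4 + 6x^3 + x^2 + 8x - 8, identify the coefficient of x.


Read off the coefficient of x: 8


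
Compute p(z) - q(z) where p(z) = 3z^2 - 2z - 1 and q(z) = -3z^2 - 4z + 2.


Distribute the minus sign:
  (3z^2 - 2z - 1)
- (-3z^2 - 4z + 2)
Negate second polynomial: 3z^2 + 4z - 2
Add: 6z^2 + 2z - 3


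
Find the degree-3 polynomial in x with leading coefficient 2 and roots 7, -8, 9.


p(x) = 2(x - 7)(x + 8)(x - 9)
Expand: 2x^3 - 16x^2 - 130x + 1008


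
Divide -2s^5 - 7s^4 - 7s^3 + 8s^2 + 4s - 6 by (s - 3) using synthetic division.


Synthetic division with c = 3. Coefficients: -2, -7, -7, 8, 4, -6
Bring down -2.
  -2 * 3 = -6; -6 - 7 = -13
  -13 * 3 = -39; -39 - 7 = -46
  -46 * 3 = -138; -138 + 8 = -130
  -130 * 3 = -390; -390 + 4 = -386
  -386 * 3 = -1158; -1158 - 6 = -1164
Quotient: -2s^4 - 13s^3 - 46s^2 - 130s - 386, Remainder: -1164


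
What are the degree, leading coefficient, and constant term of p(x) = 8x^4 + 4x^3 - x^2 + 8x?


Highest power of x is 4, with coefficient 8. Constant term is 0.
Degree = 4, leading coefficient = 8, constant term = 0


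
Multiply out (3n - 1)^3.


Expand (3n - 1)^3 by repeated multiplication:
  (3n - 1)^2 = 9n^2 - 6n + 1
= 27n^3 - 27n^2 + 9n - 1


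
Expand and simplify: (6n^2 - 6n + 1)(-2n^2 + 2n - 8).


Distribute each term of the first polynomial:
  (6n^2)(-2n^2 + 2n - 8) = -12n^4 + 12n^3 - 48n^2
  (-6n)(-2n^2 + 2n - 8) = 12n^3 - 12n^2 + 48n
  (1)(-2n^2 + 2n - 8) = -2n^2 + 2n - 8
Sum: -12n^4 + 24n^3 - 62n^2 + 50n - 8


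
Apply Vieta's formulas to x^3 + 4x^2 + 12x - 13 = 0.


Monic cubic x^3+bx^2+cx+d=0: sum=-b, pairwise sum=c, product=-d.
b=4, c=12, d=-13
r1+r2+r3 = -4
r1r2+r1r3+r2r3 = 12
r1r2r3 = 13


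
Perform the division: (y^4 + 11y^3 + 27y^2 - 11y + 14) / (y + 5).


(y^4 + 11y^3 + 27y^2 - 11y + 14) / (y + 5)
Step 1: y^3 * (y + 5) = y^4 + 5y^3; subtract.
Step 2: 6y^2 * (y + 5) = 6y^3 + 30y^2; subtract.
Step 3: -3y * (y + 5) = -3y^2 - 15y; subtract.
Step 4: 4 * (y + 5) = 4y + 20; subtract.
Quotient: y^3 + 6y^2 - 3y + 4, Remainder: -6


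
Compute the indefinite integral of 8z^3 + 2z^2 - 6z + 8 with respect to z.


Reverse power rule on each term:
  ∫ 8z^3 dz = 2z^4
  ∫ 2z^2 dz = (2/3)z^3
  ∫ -6z dz = -3z^2
  ∫ 8 dz = 8z
F(z) = 2z^4 + (2/3)z^3 - 3z^2 + 8z + C


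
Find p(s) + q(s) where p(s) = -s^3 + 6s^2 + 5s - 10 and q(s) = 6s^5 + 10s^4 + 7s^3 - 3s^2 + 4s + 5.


Align terms by degree and add:
  -s^3 + 6s^2 + 5s - 10
+ 6s^5 + 10s^4 + 7s^3 - 3s^2 + 4s + 5
= 6s^5 + 10s^4 + 6s^3 + 3s^2 + 9s - 5


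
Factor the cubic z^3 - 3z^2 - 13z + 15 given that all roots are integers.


Try integer roots (divisors of 15). z=-3: p(-3)=0.
Divide out (z + 3): quotient is z^2 - 6z + 5.
Factor the quadratic: (z - 1)(z - 5)
Result: (z + 3)(z - 1)(z - 5)


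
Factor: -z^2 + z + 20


Roots satisfy r1 + r2 = -b/a = 1 and r1*r2 = c/a = -20.
So r1 = -4, r2 = 5.
-z^2 + z + 20 = -(z - r1)(z - r2) = -(z + 4)(z - 5)


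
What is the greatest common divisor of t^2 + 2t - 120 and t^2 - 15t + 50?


Factor each:
  t^2 + 2t - 120 = (t - 10)(t + 12)
  t^2 - 15t + 50 = (t - 10)(t - 5)
Common monic factor: t - 10


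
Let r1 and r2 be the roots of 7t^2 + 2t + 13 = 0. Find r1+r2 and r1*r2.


For at^2+bt+c=0: sum = -b/a, product = c/a.
a=7, b=2, c=13
Sum = -(2)/7 = -2/7
Product = (13)/7 = 13/7


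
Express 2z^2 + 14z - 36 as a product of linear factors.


Roots satisfy r1 + r2 = -b/a = -7 and r1*r2 = c/a = -18.
So r1 = 2, r2 = -9.
2z^2 + 14z - 36 = 2(z - r1)(z - r2) = 2(z - 2)(z + 9)


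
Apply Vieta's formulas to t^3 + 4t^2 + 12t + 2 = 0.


Monic cubic t^3+bt^2+ct+d=0: sum=-b, pairwise sum=c, product=-d.
b=4, c=12, d=2
r1+r2+r3 = -4
r1r2+r1r3+r2r3 = 12
r1r2r3 = -2


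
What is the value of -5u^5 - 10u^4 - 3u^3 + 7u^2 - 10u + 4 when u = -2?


Using direct substitution:
  -5 * (-2)^5 = 160
  -10 * (-2)^4 = -160
  -3 * (-2)^3 = 24
  7 * (-2)^2 = 28
  -10 * (-2)^1 = 20
  constant: 4
Sum = 160 - 160 + 24 + 28 + 20 + 4 = 76


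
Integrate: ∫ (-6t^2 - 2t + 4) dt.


Reverse power rule on each term:
  ∫ -6t^2 dt = -2t^3
  ∫ -2t dt = -t^2
  ∫ 4 dt = 4t
F(t) = -2t^3 - t^2 + 4t + C


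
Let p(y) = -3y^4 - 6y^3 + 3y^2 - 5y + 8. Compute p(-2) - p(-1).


p(-2) = 30
p(-1) = 19
p(-2) - p(-1) = 30 - 19 = 11


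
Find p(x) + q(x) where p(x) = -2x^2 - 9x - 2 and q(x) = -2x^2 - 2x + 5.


Align terms by degree and add:
  -2x^2 - 9x - 2
  -2x^2 - 2x + 5
= -4x^2 - 11x + 3


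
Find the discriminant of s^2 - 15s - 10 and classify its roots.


D = b^2 - 4ac = (-15)^2 - 4(1)(-10) = 225 + 40 = 265
Since D > 0: two distinct irrational roots


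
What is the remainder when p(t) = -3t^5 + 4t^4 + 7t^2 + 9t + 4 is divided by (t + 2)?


By the Remainder Theorem, the remainder equals p(-2):
  -3*(-2)^5 = 96
  4*(-2)^4 = 64
  0*(-2)^3 = 0
  7*(-2)^2 = 28
  9*(-2)^1 = -18
  constant: 4
Sum: 96 + 64 + 0 + 28 - 18 + 4 = 174


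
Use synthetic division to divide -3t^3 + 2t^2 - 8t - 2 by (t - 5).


Synthetic division with c = 5. Coefficients: -3, 2, -8, -2
Bring down -3.
  -3 * 5 = -15; -15 + 2 = -13
  -13 * 5 = -65; -65 - 8 = -73
  -73 * 5 = -365; -365 - 2 = -367
Quotient: -3t^2 - 13t - 73, Remainder: -367


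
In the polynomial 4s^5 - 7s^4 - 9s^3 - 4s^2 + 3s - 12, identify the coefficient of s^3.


Read off the coefficient of s^3: -9


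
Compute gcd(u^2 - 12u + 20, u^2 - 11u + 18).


Factor each:
  u^2 - 12u + 20 = (u - 2)(u - 10)
  u^2 - 11u + 18 = (u - 2)(u - 9)
Common monic factor: u - 2


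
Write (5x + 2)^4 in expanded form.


Expand (5x + 2)^4 by repeated multiplication:
  (5x + 2)^2 = 25x^2 + 20x + 4
  (5x + 2)^3 = 125x^3 + 150x^2 + 60x + 8
= 625x^4 + 1000x^3 + 600x^2 + 160x + 16


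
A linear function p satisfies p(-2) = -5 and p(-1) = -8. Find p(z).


p(z) = mz + b. Using p(-2)=-5, p(-1)=-8:
m = (-5 + 8)/(-2 + 1) = 3/-1 = -3
b = -5 - m*(-2) = -5 - 6 = -11
p(z) = -3z - 11


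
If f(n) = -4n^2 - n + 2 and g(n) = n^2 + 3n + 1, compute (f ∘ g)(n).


Substitute g(n) into f:
f(g(n)) = -4*(n^2 + 3n + 1)^2 + (-1)*(n^2 + 3n + 1) + 2
(n^2 + 3n + 1)^2 = n^4 + 6n^3 + 11n^2 + 6n + 1
Expand and combine: -4n^4 - 24n^3 - 45n^2 - 27n - 3


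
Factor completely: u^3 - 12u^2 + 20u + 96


Try integer roots (divisors of 96). u=-2: p(-2)=0.
Divide out (u + 2): quotient is u^2 - 14u + 48.
Factor the quadratic: (u - 6)(u - 8)
Result: (u + 2)(u - 6)(u - 8)


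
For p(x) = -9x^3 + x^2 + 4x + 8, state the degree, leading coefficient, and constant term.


Highest power of x is 3, with coefficient -9. Constant term is 8.
Degree = 3, leading coefficient = -9, constant term = 8


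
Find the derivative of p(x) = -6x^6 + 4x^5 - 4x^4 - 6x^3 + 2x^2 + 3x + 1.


Apply the power rule term by term:
  d/dx(-6x^6) = -36x^5
  d/dx(4x^5) = 20x^4
  d/dx(-4x^4) = -16x^3
  d/dx(-6x^3) = -18x^2
  d/dx(2x^2) = 4x
  d/dx(3x) = 3
  d/dx(1) = 0
p'(x) = -36x^5 + 20x^4 - 16x^3 - 18x^2 + 4x + 3


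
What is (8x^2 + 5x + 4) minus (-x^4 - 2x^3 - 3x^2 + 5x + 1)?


Distribute the minus sign:
  (8x^2 + 5x + 4)
- (-x^4 - 2x^3 - 3x^2 + 5x + 1)
Negate second polynomial: x^4 + 2x^3 + 3x^2 - 5x - 1
Add: x^4 + 2x^3 + 11x^2 + 3


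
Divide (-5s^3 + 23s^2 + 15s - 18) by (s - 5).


(-5s^3 + 23s^2 + 15s - 18) / (s - 5)
Step 1: -5s^2 * (s - 5) = -5s^3 + 25s^2; subtract.
Step 2: -2s * (s - 5) = -2s^2 + 10s; subtract.
Step 3: 5 * (s - 5) = 5s - 25; subtract.
Quotient: -5s^2 - 2s + 5, Remainder: 7


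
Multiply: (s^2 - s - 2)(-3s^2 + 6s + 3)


Distribute each term of the first polynomial:
  (s^2)(-3s^2 + 6s + 3) = -3s^4 + 6s^3 + 3s^2
  (-s)(-3s^2 + 6s + 3) = 3s^3 - 6s^2 - 3s
  (-2)(-3s^2 + 6s + 3) = 6s^2 - 12s - 6
Sum: -3s^4 + 9s^3 + 3s^2 - 15s - 6


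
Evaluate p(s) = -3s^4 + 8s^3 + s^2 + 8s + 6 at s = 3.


Using direct substitution:
  -3 * (3)^4 = -243
  8 * (3)^3 = 216
  1 * (3)^2 = 9
  8 * (3)^1 = 24
  constant: 6
Sum = -243 + 216 + 9 + 24 + 6 = 12


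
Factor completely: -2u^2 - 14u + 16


Roots satisfy r1 + r2 = -b/a = -7 and r1*r2 = c/a = -8.
So r1 = 1, r2 = -8.
-2u^2 - 14u + 16 = -2(u - r1)(u - r2) = -2(u - 1)(u + 8)


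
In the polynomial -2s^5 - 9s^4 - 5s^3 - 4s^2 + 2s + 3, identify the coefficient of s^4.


Read off the coefficient of s^4: -9


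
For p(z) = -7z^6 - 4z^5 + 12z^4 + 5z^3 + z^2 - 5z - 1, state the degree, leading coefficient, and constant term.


Highest power of z is 6, with coefficient -7. Constant term is -1.
Degree = 6, leading coefficient = -7, constant term = -1


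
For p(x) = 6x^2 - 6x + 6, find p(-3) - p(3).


p(-3) = 78
p(3) = 42
p(-3) - p(3) = 78 - 42 = 36


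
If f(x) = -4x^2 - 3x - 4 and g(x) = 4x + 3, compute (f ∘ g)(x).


Substitute g(x) into f:
f(g(x)) = -4*(4x + 3)^2 + (-3)*(4x + 3) + (-4)
(4x + 3)^2 = 16x^2 + 24x + 9
Expand and combine: -64x^2 - 108x - 49


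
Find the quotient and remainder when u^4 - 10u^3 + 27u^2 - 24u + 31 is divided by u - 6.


(u^4 - 10u^3 + 27u^2 - 24u + 31) / (u - 6)
Step 1: u^3 * (u - 6) = u^4 - 6u^3; subtract.
Step 2: -4u^2 * (u - 6) = -4u^3 + 24u^2; subtract.
Step 3: 3u * (u - 6) = 3u^2 - 18u; subtract.
Step 4: -6 * (u - 6) = -6u + 36; subtract.
Quotient: u^3 - 4u^2 + 3u - 6, Remainder: -5


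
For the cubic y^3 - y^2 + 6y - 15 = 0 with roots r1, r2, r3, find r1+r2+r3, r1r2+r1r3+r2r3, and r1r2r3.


Monic cubic y^3+by^2+cy+d=0: sum=-b, pairwise sum=c, product=-d.
b=-1, c=6, d=-15
r1+r2+r3 = 1
r1r2+r1r3+r2r3 = 6
r1r2r3 = 15


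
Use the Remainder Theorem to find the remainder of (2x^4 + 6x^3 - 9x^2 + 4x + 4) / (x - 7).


By the Remainder Theorem, the remainder equals p(7):
  2*(7)^4 = 4802
  6*(7)^3 = 2058
  -9*(7)^2 = -441
  4*(7)^1 = 28
  constant: 4
Sum: 4802 + 2058 - 441 + 28 + 4 = 6451


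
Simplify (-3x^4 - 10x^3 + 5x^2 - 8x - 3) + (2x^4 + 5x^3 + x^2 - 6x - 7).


Align terms by degree and add:
  -3x^4 - 10x^3 + 5x^2 - 8x - 3
+ 2x^4 + 5x^3 + x^2 - 6x - 7
= -x^4 - 5x^3 + 6x^2 - 14x - 10


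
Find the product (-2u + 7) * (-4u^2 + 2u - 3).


Distribute each term of the first polynomial:
  (-2u)(-4u^2 + 2u - 3) = 8u^3 - 4u^2 + 6u
  (7)(-4u^2 + 2u - 3) = -28u^2 + 14u - 21
Sum: 8u^3 - 32u^2 + 20u - 21


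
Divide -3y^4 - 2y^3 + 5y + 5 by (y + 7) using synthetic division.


Synthetic division with c = -7. Coefficients: -3, -2, 0, 5, 5
Bring down -3.
  -3 * -7 = 21; 21 - 2 = 19
  19 * -7 = -133; -133 + 0 = -133
  -133 * -7 = 931; 931 + 5 = 936
  936 * -7 = -6552; -6552 + 5 = -6547
Quotient: -3y^3 + 19y^2 - 133y + 936, Remainder: -6547


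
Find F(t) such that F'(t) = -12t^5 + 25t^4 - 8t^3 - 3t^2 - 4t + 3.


Reverse power rule on each term:
  ∫ -12t^5 dt = -2t^6
  ∫ 25t^4 dt = 5t^5
  ∫ -8t^3 dt = -2t^4
  ∫ -3t^2 dt = -t^3
  ∫ -4t dt = -2t^2
  ∫ 3 dt = 3t
F(t) = -2t^6 + 5t^5 - 2t^4 - t^3 - 2t^2 + 3t + C


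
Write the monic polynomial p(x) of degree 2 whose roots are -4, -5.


p(x) = (x + 4)(x + 5)
Expand: x^2 + 9x + 20


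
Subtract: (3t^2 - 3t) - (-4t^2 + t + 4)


Distribute the minus sign:
  (3t^2 - 3t)
- (-4t^2 + t + 4)
Negate second polynomial: 4t^2 - t - 4
Add: 7t^2 - 4t - 4


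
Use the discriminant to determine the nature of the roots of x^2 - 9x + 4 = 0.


D = b^2 - 4ac = (-9)^2 - 4(1)(4) = 81 - 16 = 65
Since D > 0: two distinct irrational roots


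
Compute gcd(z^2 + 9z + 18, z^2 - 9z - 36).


Factor each:
  z^2 + 9z + 18 = (z + 3)(z + 6)
  z^2 - 9z - 36 = (z + 3)(z - 12)
Common monic factor: z + 3


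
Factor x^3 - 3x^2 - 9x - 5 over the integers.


Try integer roots (divisors of -5). x=5: p(5)=0.
Divide out (x - 5): quotient is x^2 + 2x + 1.
Factor the quadratic: (x + 1)(x + 1)
Result: (x - 5)(x + 1)(x + 1)


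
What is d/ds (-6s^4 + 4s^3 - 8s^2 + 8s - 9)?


Apply the power rule term by term:
  d/ds(-6s^4) = -24s^3
  d/ds(4s^3) = 12s^2
  d/ds(-8s^2) = -16s
  d/ds(8s) = 8
  d/ds(-9) = 0
p'(s) = -24s^3 + 12s^2 - 16s + 8


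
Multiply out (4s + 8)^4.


Expand (4s + 8)^4 by repeated multiplication:
  (4s + 8)^2 = 16s^2 + 64s + 64
  (4s + 8)^3 = 64s^3 + 384s^2 + 768s + 512
= 256s^4 + 2048s^3 + 6144s^2 + 8192s + 4096


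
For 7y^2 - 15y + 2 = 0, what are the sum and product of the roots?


For ay^2+by+c=0: sum = -b/a, product = c/a.
a=7, b=-15, c=2
Sum = -(-15)/7 = 15/7
Product = (2)/7 = 2/7


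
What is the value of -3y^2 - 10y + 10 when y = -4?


Using direct substitution:
  -3 * (-4)^2 = -48
  -10 * (-4)^1 = 40
  constant: 10
Sum = -48 + 40 + 10 = 2


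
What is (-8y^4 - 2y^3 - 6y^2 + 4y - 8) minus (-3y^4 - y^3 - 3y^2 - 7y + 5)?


Distribute the minus sign:
  (-8y^4 - 2y^3 - 6y^2 + 4y - 8)
- (-3y^4 - y^3 - 3y^2 - 7y + 5)
Negate second polynomial: 3y^4 + y^3 + 3y^2 + 7y - 5
Add: -5y^4 - y^3 - 3y^2 + 11y - 13


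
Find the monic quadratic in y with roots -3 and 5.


p(y) = (y + 3)(y - 5)
Expand: y^2 - 2y - 15


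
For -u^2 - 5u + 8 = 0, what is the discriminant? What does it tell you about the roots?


D = b^2 - 4ac = (-5)^2 - 4(-1)(8) = 25 + 32 = 57
Since D > 0: two distinct irrational roots


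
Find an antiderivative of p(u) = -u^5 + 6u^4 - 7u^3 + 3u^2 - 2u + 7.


Reverse power rule on each term:
  ∫ -u^5 du = -(1/6)u^6
  ∫ 6u^4 du = (6/5)u^5
  ∫ -7u^3 du = -(7/4)u^4
  ∫ 3u^2 du = u^3
  ∫ -2u du = -u^2
  ∫ 7 du = 7u
F(u) = -(1/6)u^6 + (6/5)u^5 - (7/4)u^4 + u^3 - u^2 + 7u + C


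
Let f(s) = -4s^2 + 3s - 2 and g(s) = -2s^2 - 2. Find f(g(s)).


Substitute g(s) into f:
f(g(s)) = -4*(-2s^2 - 2)^2 + 3*(-2s^2 - 2) + (-2)
(-2s^2 - 2)^2 = 4s^4 + 8s^2 + 4
Expand and combine: -16s^4 - 38s^2 - 24


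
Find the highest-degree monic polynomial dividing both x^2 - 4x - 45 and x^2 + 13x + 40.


Factor each:
  x^2 - 4x - 45 = (x + 5)(x - 9)
  x^2 + 13x + 40 = (x + 5)(x + 8)
Common monic factor: x + 5


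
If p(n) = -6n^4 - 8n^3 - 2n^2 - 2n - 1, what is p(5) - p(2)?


p(5) = -4811
p(2) = -173
p(5) - p(2) = -4811 + 173 = -4638


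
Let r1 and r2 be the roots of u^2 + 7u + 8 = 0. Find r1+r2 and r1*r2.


For au^2+bu+c=0: sum = -b/a, product = c/a.
a=1, b=7, c=8
Sum = -(7)/1 = -7
Product = (8)/1 = 8


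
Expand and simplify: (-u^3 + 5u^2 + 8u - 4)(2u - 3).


Distribute each term of the first polynomial:
  (-u^3)(2u - 3) = -2u^4 + 3u^3
  (5u^2)(2u - 3) = 10u^3 - 15u^2
  (8u)(2u - 3) = 16u^2 - 24u
  (-4)(2u - 3) = -8u + 12
Sum: -2u^4 + 13u^3 + u^2 - 32u + 12


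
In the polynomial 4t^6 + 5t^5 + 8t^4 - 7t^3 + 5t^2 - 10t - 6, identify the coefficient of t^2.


Read off the coefficient of t^2: 5


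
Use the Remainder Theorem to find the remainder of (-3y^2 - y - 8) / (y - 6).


By the Remainder Theorem, the remainder equals p(6):
  -3*(6)^2 = -108
  -1*(6)^1 = -6
  constant: -8
Sum: -108 - 6 - 8 = -122


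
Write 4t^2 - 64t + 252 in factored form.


Roots satisfy r1 + r2 = -b/a = 16 and r1*r2 = c/a = 63.
So r1 = 9, r2 = 7.
4t^2 - 64t + 252 = 4(t - r1)(t - r2) = 4(t - 9)(t - 7)


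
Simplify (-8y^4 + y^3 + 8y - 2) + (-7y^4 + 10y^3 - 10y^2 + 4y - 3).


Align terms by degree and add:
  -8y^4 + y^3 + 8y - 2
  -7y^4 + 10y^3 - 10y^2 + 4y - 3
= -15y^4 + 11y^3 - 10y^2 + 12y - 5


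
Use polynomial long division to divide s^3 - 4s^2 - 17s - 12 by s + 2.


(s^3 - 4s^2 - 17s - 12) / (s + 2)
Step 1: s^2 * (s + 2) = s^3 + 2s^2; subtract.
Step 2: -6s * (s + 2) = -6s^2 - 12s; subtract.
Step 3: -5 * (s + 2) = -5s - 10; subtract.
Quotient: s^2 - 6s - 5, Remainder: -2


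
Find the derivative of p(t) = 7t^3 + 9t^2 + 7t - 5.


Apply the power rule term by term:
  d/dt(7t^3) = 21t^2
  d/dt(9t^2) = 18t
  d/dt(7t) = 7
  d/dt(-5) = 0
p'(t) = 21t^2 + 18t + 7
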